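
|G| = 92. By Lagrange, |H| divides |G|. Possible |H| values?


Lagrange's theorem: |H| divides |G|
|G| = 92
Divisors of 92: 1, 2, 4, 23, 46, 92

Possible subgroup orders: {1, 2, 4, 23, 46, 92}


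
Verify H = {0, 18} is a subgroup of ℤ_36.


Subgroup test for H = {0, 18} in (ℤ_36, +):
(1) 0 ∈ H? Yes
(2) Closure: for all a,b ∈ H, (a+b) mod 36 ∈ H? Yes
(3) Inverses: for all a ∈ H, -a mod 36 ∈ H? Yes

Yes, H is a subgroup of ℤ_36


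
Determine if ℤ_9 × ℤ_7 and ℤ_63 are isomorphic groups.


Comparing ℤ_9 × ℤ_7 and ℤ_63:
gcd(9,7) = 1, so ℤ_9 × ℤ_7 ≅ ℤ_63 (CRT)

Yes, ℤ_9 × ℤ_7 ≅ ℤ_63


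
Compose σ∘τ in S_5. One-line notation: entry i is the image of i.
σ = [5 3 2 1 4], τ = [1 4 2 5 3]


σ∘τ: apply τ first, then σ
1 →τ 1 →σ 5
2 →τ 4 →σ 1
3 →τ 2 →σ 3
4 →τ 5 →σ 4
5 →τ 3 →σ 2

σ∘τ = [5 1 3 4 2]


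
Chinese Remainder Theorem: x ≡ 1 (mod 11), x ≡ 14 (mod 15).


m₁ = 11, m₂ = 15, gcd = 1, so CRT applies. M = m₁·m₂ = 165
Let M₁ = M/m₁ = 15, M₂ = M/m₂ = 11
Find y₁ ≡ M₁⁻¹ (mod m₁): 15⁻¹ ≡ 3 (mod 11)
Find y₂ ≡ M₂⁻¹ (mod m₂): 11⁻¹ ≡ 11 (mod 15)
x = a₁·M₁·y₁ + a₂·M₂·y₂ = 1·15·3 + 14·11·11 = 1739
Reduce mod 165: x ≡ 89
Check: 89 mod 11 = 1 ✓, 89 mod 15 = 14 ✓

x ≡ 89 (mod 165)


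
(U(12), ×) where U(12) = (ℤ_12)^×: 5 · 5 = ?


Operation: multiplication mod 12
5 · 5 = (a × b) mod 12 with a = 5, b = 5

5 · 5 = 1


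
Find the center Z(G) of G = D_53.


Z(G) = {g ∈ G | gx = xg for all x ∈ G}
For odd n, Z(D_n) = {e}: no nontrivial rotation commutes with all reflections

Z(D_53) = {e}


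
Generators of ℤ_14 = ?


g generates ℤ_n iff gcd(g,n) = 1
Checking each g ∈ {1,...,13}:
gcd(1,14) = 1
gcd(2,14) = 2
gcd(3,14) = 1
gcd(4,14) = 2
gcd(5,14) = 1
gcd(6,14) = 2
gcd(7,14) = 7
gcd(8,14) = 2
gcd(9,14) = 1
gcd(10,14) = 2
gcd(11,14) = 1
gcd(12,14) = 2
gcd(13,14) = 1
Generators: {1, 3, 5, 9, 11, 13}
Number of generators = φ(14) = 6

Generators of ℤ_14 = {1, 3, 5, 9, 11, 13}


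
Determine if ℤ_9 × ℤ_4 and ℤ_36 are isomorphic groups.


Comparing ℤ_9 × ℤ_4 and ℤ_36:
gcd(9,4) = 1, so ℤ_9 × ℤ_4 ≅ ℤ_36 (CRT)

Yes, ℤ_9 × ℤ_4 ≅ ℤ_36


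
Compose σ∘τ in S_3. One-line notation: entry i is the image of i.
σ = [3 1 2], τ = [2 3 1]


σ∘τ: apply τ first, then σ
1 →τ 2 →σ 1
2 →τ 3 →σ 2
3 →τ 1 →σ 3

σ∘τ = [1 2 3]


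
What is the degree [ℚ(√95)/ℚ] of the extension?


√95 has minimal polynomial x² - 95 (irreducible over ℚ since 95 is squarefree)

[ℚ(√95)/ℚ] = 2


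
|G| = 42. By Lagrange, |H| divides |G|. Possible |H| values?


Lagrange's theorem: |H| divides |G|
|G| = 42
Divisors of 42: 1, 2, 3, 6, 7, 14, 21, 42

Possible subgroup orders: {1, 2, 3, 6, 7, 14, 21, 42}


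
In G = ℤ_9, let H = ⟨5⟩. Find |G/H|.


|⟨5⟩| = n / gcd(5, 9) = 9 / 1 = 9
H is normal (ℤ_9 is abelian).
|G/H| = |G| / |H| = 9 / 9 = 1

|G/H| = 1


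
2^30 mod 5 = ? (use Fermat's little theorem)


Fermat's little theorem: if p is prime and gcd(a,p)=1, then a^(p-1) ≡ 1 (mod p)
p = 5 is prime, gcd(2,5) = 1
Reduce exponent: 30 mod 4 = 2
So 2^30 ≡ 2^2 (mod 5)
2^2 mod 5 = 4

2^30 ≡ 4 (mod 5)


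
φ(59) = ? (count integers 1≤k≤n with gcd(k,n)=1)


Factor n: 59 = 59
φ(n) = n · ∏(1 - 1/p) over distinct primes p | n
φ(59) = 59 · (1 - 1/59) = 58

φ(59) = 58


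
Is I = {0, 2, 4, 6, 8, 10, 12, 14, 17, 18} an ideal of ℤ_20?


Check ideal conditions for I = {0, 2, 4, 6, 8, 10, 12, 14, 17, 18} in ℤ_20:
(1) I is an additive subgroup? No
(2) For r ∈ ℤ_20 and a ∈ I: r·a ∈ I? No  [counterexample: r=2, a=8, r·a mod 20 = 16 ∉ I]

No, I is not an ideal of ℤ_20


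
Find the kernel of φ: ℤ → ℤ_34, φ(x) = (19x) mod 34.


Kernel = preimage of identity
ker(φ) = {x ∈ ℤ : 19x ≡ 0 (mod 34)}. gcd(19,34) = 1, so 19x ≡ 0 (mod 34) ⟺ x ≡ 0 (mod 34/1 = 34). Hence ker(φ) = 34ℤ

ker(φ) = 34ℤ


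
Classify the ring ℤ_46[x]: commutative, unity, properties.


ℤ_46 has zero divisors (2·23 ≡ 0), and these lift to constant zero divisors in ℤ_46[x]; so not an integral domain
Commutative: Yes
Integral domain: No
Has unity: Yes

ℤ_46[x]: Commutative=Yes, Unity=Yes


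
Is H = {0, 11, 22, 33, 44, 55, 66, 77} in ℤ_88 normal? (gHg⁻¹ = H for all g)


H = {0, 11, 22, 33, 44, 55, 66, 77} in ℤ_88
ℤ_88 is abelian; every subgroup of an abelian group is normal

Yes, normal subgroup


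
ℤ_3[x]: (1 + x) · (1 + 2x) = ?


Expand and collect like terms; reduce coefficients mod 3:
x^0: 1·1 = 1 ≡ 1 (mod 3)
x^1: 1·2 + 1·1 = 3 ≡ 0 (mod 3)
x^2: 1·2 = 2 ≡ 2 (mod 3)
Result: 1 + 2x^2

f · g = 1 + 2x^2


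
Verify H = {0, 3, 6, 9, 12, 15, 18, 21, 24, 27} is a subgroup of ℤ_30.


Subgroup test for H = {0, 3, 6, 9, 12, 15, 18, 21, 24, 27} in (ℤ_30, +):
(1) 0 ∈ H? Yes
(2) Closure: for all a,b ∈ H, (a+b) mod 30 ∈ H? Yes
(3) Inverses: for all a ∈ H, -a mod 30 ∈ H? Yes

Yes, H is a subgroup of ℤ_30


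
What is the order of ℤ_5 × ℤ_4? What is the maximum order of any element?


|ℤ_5 × ℤ_4| = 5 × 4 = 20
Max element order = lcm(5,4) = 20
Cyclic? Yes (gcd=1)

|ℤ_5×ℤ_4| = 20, max element order = 20


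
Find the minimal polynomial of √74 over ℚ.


√74 satisfies x² - 74 = 0, irreducible over ℚ since 74 is squarefree

Minimal polynomial: x² - 74


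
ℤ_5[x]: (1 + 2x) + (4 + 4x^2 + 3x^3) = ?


Add coefficients mod 5:
x^0: 1 + 4 = 0 (mod 5)
x^1: 2 + 0 = 2 (mod 5)
x^2: 0 + 4 = 4 (mod 5)
x^3: 0 + 3 = 3 (mod 5)
Result: 2x + 4x^2 + 3x^3

f + g = 2x + 4x^2 + 3x^3


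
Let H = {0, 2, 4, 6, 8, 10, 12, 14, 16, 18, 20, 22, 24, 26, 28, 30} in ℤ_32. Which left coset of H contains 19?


19 + H = {19 + h (mod 32) : h ∈ H}
19+0=19, 19+2=21, 19+4=23, 19+6=25, 19+8=27, 19+10=29, 19+12=31, 19+14=1, 19+16=3, 19+18=5, 19+20=7, 19+22=9, 19+24=11, 19+26=13, 19+28=15, 19+30=17
19 + H = {1, 3, 5, 7, 9, 11, 13, 15, 17, 19, 21, 23, 25, 27, 29, 31} = 1 + H

19 + H = {1, 3, 5, 7, 9, 11, 13, 15, 17, 19, 21, 23, 25, 27, 29, 31}


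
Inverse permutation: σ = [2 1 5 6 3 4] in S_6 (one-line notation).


To find σ⁻¹, swap domain and range:
σ(1) = 2 → σ⁻¹(2) = 1
σ(2) = 1 → σ⁻¹(1) = 2
σ(3) = 5 → σ⁻¹(5) = 3
σ(4) = 6 → σ⁻¹(6) = 4
σ(5) = 3 → σ⁻¹(3) = 5
σ(6) = 4 → σ⁻¹(4) = 6

σ⁻¹ = [2 1 5 6 3 4]


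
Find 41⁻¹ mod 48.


Use the extended Euclidean algorithm to write 1 = 41·s + 48·t; then s mod 48 is the inverse.
Euclidean algorithm:
  41 = 0·48 + 41
  48 = 1·41 + 7
  41 = 5·7 + 6
  7 = 1·6 + 1
  6 = 6·1 + 0
gcd(41,48) = 1
Back-substitution gives: 41·(-7) + 48·(6) = 1
So 41⁻¹ ≡ -7 ≡ 41 (mod 48)
Check: 41 × 41 = 1681 ≡ 1 (mod 48) ✓

41⁻¹ ≡ 41 (mod 48)


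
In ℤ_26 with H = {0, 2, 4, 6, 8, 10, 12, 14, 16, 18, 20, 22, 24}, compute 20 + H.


20 + H = {20 + h (mod 26) : h ∈ H}
20+0=20, 20+2=22, 20+4=24, 20+6=0, 20+8=2, 20+10=4, 20+12=6, 20+14=8, 20+16=10, 20+18=12, 20+20=14, 20+22=16, 20+24=18
20 + H = {0, 2, 4, 6, 8, 10, 12, 14, 16, 18, 20, 22, 24} = 0 + H

20 + H = {0, 2, 4, 6, 8, 10, 12, 14, 16, 18, 20, 22, 24}


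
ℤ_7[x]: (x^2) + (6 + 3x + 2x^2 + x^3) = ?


Add coefficients mod 7:
x^0: 0 + 6 = 6 (mod 7)
x^1: 0 + 3 = 3 (mod 7)
x^2: 1 + 2 = 3 (mod 7)
x^3: 0 + 1 = 1 (mod 7)
Result: 6 + 3x + 3x^2 + x^3

f + g = 6 + 3x + 3x^2 + x^3


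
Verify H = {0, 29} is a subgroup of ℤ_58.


Subgroup test for H = {0, 29} in (ℤ_58, +):
(1) 0 ∈ H? Yes
(2) Closure: for all a,b ∈ H, (a+b) mod 58 ∈ H? Yes
(3) Inverses: for all a ∈ H, -a mod 58 ∈ H? Yes

Yes, H is a subgroup of ℤ_58


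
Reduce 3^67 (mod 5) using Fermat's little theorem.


Fermat's little theorem: if p is prime and gcd(a,p)=1, then a^(p-1) ≡ 1 (mod p)
p = 5 is prime, gcd(3,5) = 1
Reduce exponent: 67 mod 4 = 3
So 3^67 ≡ 3^3 (mod 5)
3^3 mod 5 = 2

3^67 ≡ 2 (mod 5)


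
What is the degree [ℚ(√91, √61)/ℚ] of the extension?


[ℚ(√91,√61):ℚ] = [ℚ(√91,√61):ℚ(√91)]·[ℚ(√91):ℚ] = 2·2 = 4

[ℚ(√91, √61)/ℚ] = 4


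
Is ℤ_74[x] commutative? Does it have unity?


ℤ_74 has zero divisors (2·37 ≡ 0), and these lift to constant zero divisors in ℤ_74[x]; so not an integral domain
Commutative: Yes
Integral domain: No
Has unity: Yes

ℤ_74[x]: Commutative=Yes, Unity=Yes


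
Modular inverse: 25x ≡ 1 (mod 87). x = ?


Use the extended Euclidean algorithm to write 1 = 25·s + 87·t; then s mod 87 is the inverse.
Euclidean algorithm:
  25 = 0·87 + 25
  87 = 3·25 + 12
  25 = 2·12 + 1
  12 = 12·1 + 0
gcd(25,87) = 1
Back-substitution gives: 25·(7) + 87·(-2) = 1
So 25⁻¹ ≡ 7 ≡ 7 (mod 87)
Check: 25 × 7 = 175 ≡ 1 (mod 87) ✓

25⁻¹ ≡ 7 (mod 87)


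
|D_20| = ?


|D_n| = 2n (n rotations and n reflections)
|D_20| = 2×20 = 40

|D_20| = 40


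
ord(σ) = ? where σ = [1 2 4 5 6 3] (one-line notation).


Cycle decomposition: (3 4 5 6)
Cycle lengths: 4
Order = lcm(4) = 4

ord(σ) = 4


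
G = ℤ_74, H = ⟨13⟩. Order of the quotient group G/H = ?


|⟨13⟩| = n / gcd(13, 74) = 74 / 1 = 74
H is normal (ℤ_74 is abelian).
|G/H| = |G| / |H| = 74 / 74 = 1

|G/H| = 1


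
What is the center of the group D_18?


Z(G) = {g ∈ G | gx = xg for all x ∈ G}
For even n, Z(D_n) = {e, r^(n/2)}: the 180° rotation r^9 commutes with every reflection and rotation

Z(D_18) = {e, r^9}


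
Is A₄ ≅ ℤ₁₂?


Comparing A₄ and ℤ₁₂:
A₄ is non-abelian, ℤ₁₂ is abelian

No, A₄ ≇ ℤ₁₂


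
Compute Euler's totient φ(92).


Factor n: 92 = 2^2 × 23
φ(n) = n · ∏(1 - 1/p) over distinct primes p | n
φ(92) = 92 · (1 - 1/2) · (1 - 1/23) = 44

φ(92) = 44


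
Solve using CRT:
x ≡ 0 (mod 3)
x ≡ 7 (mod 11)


m₁ = 3, m₂ = 11, gcd = 1, so CRT applies. M = m₁·m₂ = 33
Let M₁ = M/m₁ = 11, M₂ = M/m₂ = 3
Find y₁ ≡ M₁⁻¹ (mod m₁): 11⁻¹ ≡ 2 (mod 3)
Find y₂ ≡ M₂⁻¹ (mod m₂): 3⁻¹ ≡ 4 (mod 11)
x = a₁·M₁·y₁ + a₂·M₂·y₂ = 0·11·2 + 7·3·4 = 84
Reduce mod 33: x ≡ 18
Check: 18 mod 3 = 0 ✓, 18 mod 11 = 7 ✓

x ≡ 18 (mod 33)


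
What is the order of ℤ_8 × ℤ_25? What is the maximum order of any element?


|ℤ_8 × ℤ_25| = 8 × 25 = 200
Max element order = lcm(8,25) = 200
Cyclic? Yes (gcd=1)

|ℤ_8×ℤ_25| = 200, max element order = 200


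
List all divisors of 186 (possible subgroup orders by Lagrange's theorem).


Lagrange's theorem: |H| divides |G|
|G| = 186
Divisors of 186: 1, 2, 3, 6, 31, 62, 93, 186

Possible subgroup orders: {1, 2, 3, 6, 31, 62, 93, 186}


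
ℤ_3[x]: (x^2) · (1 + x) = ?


Expand and collect like terms; reduce coefficients mod 3:
x^0: 0·1 = 0 ≡ 0 (mod 3)
x^1: 0·1 + 0·1 = 0 ≡ 0 (mod 3)
x^2: 0·1 + 1·1 = 1 ≡ 1 (mod 3)
x^3: 1·1 = 1 ≡ 1 (mod 3)
Result: x^2 + x^3

f · g = x^2 + x^3


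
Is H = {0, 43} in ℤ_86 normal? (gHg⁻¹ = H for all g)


H = {0, 43} in ℤ_86
ℤ_86 is abelian; every subgroup of an abelian group is normal

Yes, normal subgroup


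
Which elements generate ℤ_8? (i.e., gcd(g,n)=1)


g generates ℤ_n iff gcd(g,n) = 1
Checking each g ∈ {1,...,7}:
gcd(1,8) = 1
gcd(2,8) = 2
gcd(3,8) = 1
gcd(4,8) = 4
gcd(5,8) = 1
gcd(6,8) = 2
gcd(7,8) = 1
Generators: {1, 3, 5, 7}
Number of generators = φ(8) = 4

Generators of ℤ_8 = {1, 3, 5, 7}


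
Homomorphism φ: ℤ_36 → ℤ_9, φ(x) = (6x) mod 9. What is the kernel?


Kernel = preimage of identity
ker(φ) = {x ∈ ℤ_36 : 6x ≡ 0 (mod 9)}. Since 9 | 36, φ is well-defined. The kernel is the cyclic subgroup ⟨3⟩ of ℤ_36 (order 12), i.e. {0, 3, 6, 9, 12, 15, 18, 21, 24, 27, 30, 33}

ker(φ) = {0, 3, 6, 9, 12, 15, 18, 21, 24, 27, 30, 33}


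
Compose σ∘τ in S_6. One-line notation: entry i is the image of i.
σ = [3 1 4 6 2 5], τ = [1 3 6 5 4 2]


σ∘τ: apply τ first, then σ
1 →τ 1 →σ 3
2 →τ 3 →σ 4
3 →τ 6 →σ 5
4 →τ 5 →σ 2
5 →τ 4 →σ 6
6 →τ 2 →σ 1

σ∘τ = [3 4 5 2 6 1]


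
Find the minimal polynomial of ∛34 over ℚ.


∛34 satisfies x³ - 34 = 0, irreducible over ℚ (no rational root; 34 is not a perfect cube)

Minimal polynomial: x³ - 34


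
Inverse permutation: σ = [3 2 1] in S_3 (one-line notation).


To find σ⁻¹, swap domain and range:
σ(1) = 3 → σ⁻¹(3) = 1
σ(2) = 2 → σ⁻¹(2) = 2
σ(3) = 1 → σ⁻¹(1) = 3

σ⁻¹ = [3 2 1]


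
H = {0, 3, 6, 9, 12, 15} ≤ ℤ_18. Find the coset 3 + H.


3 + H = {3 + h (mod 18) : h ∈ H}
3+0=3, 3+3=6, 3+6=9, 3+9=12, 3+12=15, 3+15=0
3 + H = {0, 3, 6, 9, 12, 15} = 0 + H

3 + H = {0, 3, 6, 9, 12, 15}


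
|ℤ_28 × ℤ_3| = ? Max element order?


|ℤ_28 × ℤ_3| = 28 × 3 = 84
Max element order = lcm(28,3) = 84
Cyclic? Yes (gcd=1)

|ℤ_28×ℤ_3| = 84, max element order = 84


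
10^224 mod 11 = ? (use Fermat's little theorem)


Fermat's little theorem: if p is prime and gcd(a,p)=1, then a^(p-1) ≡ 1 (mod p)
p = 11 is prime, gcd(10,11) = 1
Reduce exponent: 224 mod 10 = 4
So 10^224 ≡ 10^4 (mod 11)
10^4 mod 11 = 1

10^224 ≡ 1 (mod 11)


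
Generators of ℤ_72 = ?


g generates ℤ_n iff gcd(g,n) = 1
Prime factors of 72: 2, 3
Generators are g ∈ {1,...,71} not divisible by any of these primes.
Generators: {1, 5, 7, 11, 13, 17, 19, 23, 25, 29, 31, 35, 37, 41, 43, 47, 49, 53, 55, 59, 61, 65, 67, 71}
Number of generators = φ(72) = 24

Generators of ℤ_72 = {1, 5, 7, 11, 13, 17, 19, 23, 25, 29, 31, 35, 37, 41, 43, 47, 49, 53, 55, 59, 61, 65, 67, 71}


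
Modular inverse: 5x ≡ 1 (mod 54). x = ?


Use the extended Euclidean algorithm to write 1 = 5·s + 54·t; then s mod 54 is the inverse.
Euclidean algorithm:
  5 = 0·54 + 5
  54 = 10·5 + 4
  5 = 1·4 + 1
  4 = 4·1 + 0
gcd(5,54) = 1
Back-substitution gives: 5·(11) + 54·(-1) = 1
So 5⁻¹ ≡ 11 ≡ 11 (mod 54)
Check: 5 × 11 = 55 ≡ 1 (mod 54) ✓

5⁻¹ ≡ 11 (mod 54)


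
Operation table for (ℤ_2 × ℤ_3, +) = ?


Elements: {(0,0), (0,1), (0,2), (1,0), (1,1), (1,2)}
Operation: componentwise addition mod (2, 3)
Entry (a, b) = ((a₁+b₁) mod 2, (a₂+b₂) mod 3)

Cayley table:
      | (0,0) | (0,1) | (0,2) | (1,0) | (1,1) | (1,2)
(0,0) | (0,0) | (0,1) | (0,2) | (1,0) | (1,1) | (1,2)
(0,1) | (0,1) | (0,2) | (0,0) | (1,1) | (1,2) | (1,0)
(0,2) | (0,2) | (0,0) | (0,1) | (1,2) | (1,0) | (1,1)
(1,0) | (1,0) | (1,1) | (1,2) | (0,0) | (0,1) | (0,2)
(1,1) | (1,1) | (1,2) | (1,0) | (0,1) | (0,2) | (0,0)
(1,2) | (1,2) | (1,0) | (1,1) | (0,2) | (0,0) | (0,1)


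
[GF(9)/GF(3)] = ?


GF(9) = GF(3^2), so the extension degree is 2

[GF(9)/GF(3)] = 2


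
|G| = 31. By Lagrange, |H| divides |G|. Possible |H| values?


Lagrange's theorem: |H| divides |G|
|G| = 31
Divisors of 31: 1, 31

Possible subgroup orders: {1, 31}


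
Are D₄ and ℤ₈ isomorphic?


Comparing D₄ and ℤ₈:
D₄ is non-abelian, ℤ₈ is abelian

No, D₄ ≇ ℤ₈


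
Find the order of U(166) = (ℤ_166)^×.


U(n) is the group of units mod n; |U(n)| = φ(n)
|U(166)| = φ(166) = 82

|U(166) = (ℤ_166)^×| = 82


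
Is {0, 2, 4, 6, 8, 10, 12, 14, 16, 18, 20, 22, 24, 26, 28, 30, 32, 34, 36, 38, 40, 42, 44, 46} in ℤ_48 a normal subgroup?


H = {0, 2, 4, 6, 8, 10, 12, 14, 16, 18, 20, 22, 24, 26, 28, 30, 32, 34, 36, 38, 40, 42, 44, 46} in ℤ_48
ℤ_48 is abelian; every subgroup of an abelian group is normal

Yes, normal subgroup


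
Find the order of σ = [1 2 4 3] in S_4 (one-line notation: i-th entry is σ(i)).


Cycle decomposition: (3 4)
Cycle lengths: 2
Order = lcm(2) = 2

ord(σ) = 2


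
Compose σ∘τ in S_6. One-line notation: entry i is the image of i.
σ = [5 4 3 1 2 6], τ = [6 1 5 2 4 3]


σ∘τ: apply τ first, then σ
1 →τ 6 →σ 6
2 →τ 1 →σ 5
3 →τ 5 →σ 2
4 →τ 2 →σ 4
5 →τ 4 →σ 1
6 →τ 3 →σ 3

σ∘τ = [6 5 2 4 1 3]


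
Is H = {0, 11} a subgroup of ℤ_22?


Subgroup test for H = {0, 11} in (ℤ_22, +):
(1) 0 ∈ H? Yes
(2) Closure: for all a,b ∈ H, (a+b) mod 22 ∈ H? Yes
(3) Inverses: for all a ∈ H, -a mod 22 ∈ H? Yes

Yes, H is a subgroup of ℤ_22


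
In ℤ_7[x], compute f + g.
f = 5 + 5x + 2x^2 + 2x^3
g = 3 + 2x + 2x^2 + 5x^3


Add coefficients mod 7:
x^0: 5 + 3 = 1 (mod 7)
x^1: 5 + 2 = 0 (mod 7)
x^2: 2 + 2 = 4 (mod 7)
x^3: 2 + 5 = 0 (mod 7)
Result: 1 + 4x^2

f + g = 1 + 4x^2


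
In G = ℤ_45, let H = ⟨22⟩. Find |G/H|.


|⟨22⟩| = n / gcd(22, 45) = 45 / 1 = 45
H is normal (ℤ_45 is abelian).
|G/H| = |G| / |H| = 45 / 45 = 1

|G/H| = 1


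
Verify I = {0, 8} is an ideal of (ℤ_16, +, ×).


Check ideal conditions for I = {0, 8} in ℤ_16:
(1) I is an additive subgroup? Yes
(2) For r ∈ ℤ_16 and a ∈ I: r·a ∈ I? Yes

Yes, I is an ideal of ℤ_16


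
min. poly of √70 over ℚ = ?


√70 satisfies x² - 70 = 0, irreducible over ℚ since 70 is squarefree

Minimal polynomial: x² - 70


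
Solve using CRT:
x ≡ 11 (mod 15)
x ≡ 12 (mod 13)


m₁ = 15, m₂ = 13, gcd = 1, so CRT applies. M = m₁·m₂ = 195
Let M₁ = M/m₁ = 13, M₂ = M/m₂ = 15
Find y₁ ≡ M₁⁻¹ (mod m₁): 13⁻¹ ≡ 7 (mod 15)
Find y₂ ≡ M₂⁻¹ (mod m₂): 15⁻¹ ≡ 7 (mod 13)
x = a₁·M₁·y₁ + a₂·M₂·y₂ = 11·13·7 + 12·15·7 = 2261
Reduce mod 195: x ≡ 116
Check: 116 mod 15 = 11 ✓, 116 mod 13 = 12 ✓

x ≡ 116 (mod 195)


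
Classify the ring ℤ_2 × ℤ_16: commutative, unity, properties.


Direct product ring; commutative with unity (1,1); but (1,0)·(0,1) = (0,0) gives zero divisors, so not an integral domain
Commutative: Yes
Integral domain: No
Has unity: Yes

ℤ_2 × ℤ_16: Commutative=Yes, Unity=Yes


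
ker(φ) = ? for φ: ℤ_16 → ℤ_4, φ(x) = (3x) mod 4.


Kernel = preimage of identity
ker(φ) = {x ∈ ℤ_16 : 3x ≡ 0 (mod 4)}. Since 4 | 16, φ is well-defined. The kernel is the cyclic subgroup ⟨4⟩ of ℤ_16 (order 4), i.e. {0, 4, 8, 12}

ker(φ) = {0, 4, 8, 12}


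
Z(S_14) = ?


Z(G) = {g ∈ G | gx = xg for all x ∈ G}
S_n is non-abelian for n ≥ 3; Z(S_14) is trivial

Z(S_14) = {e}


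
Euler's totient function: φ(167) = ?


Factor n: 167 = 167
φ(n) = n · ∏(1 - 1/p) over distinct primes p | n
φ(167) = 167 · (1 - 1/167) = 166

φ(167) = 166


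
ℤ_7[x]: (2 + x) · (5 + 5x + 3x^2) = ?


Expand and collect like terms; reduce coefficients mod 7:
x^0: 2·5 = 10 ≡ 3 (mod 7)
x^1: 2·5 + 1·5 = 15 ≡ 1 (mod 7)
x^2: 2·3 + 1·5 = 11 ≡ 4 (mod 7)
x^3: 1·3 = 3 ≡ 3 (mod 7)
Result: 3 + x + 4x^2 + 3x^3

f · g = 3 + x + 4x^2 + 3x^3


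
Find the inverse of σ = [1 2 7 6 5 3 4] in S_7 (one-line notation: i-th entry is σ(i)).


To find σ⁻¹, swap domain and range:
σ(1) = 1 → σ⁻¹(1) = 1
σ(2) = 2 → σ⁻¹(2) = 2
σ(3) = 7 → σ⁻¹(7) = 3
σ(4) = 6 → σ⁻¹(6) = 4
σ(5) = 5 → σ⁻¹(5) = 5
σ(6) = 3 → σ⁻¹(3) = 6
σ(7) = 4 → σ⁻¹(4) = 7

σ⁻¹ = [1 2 6 7 5 4 3]


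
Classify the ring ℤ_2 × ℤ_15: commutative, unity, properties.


Direct product ring; commutative with unity (1,1); but (1,0)·(0,1) = (0,0) gives zero divisors, so not an integral domain
Commutative: Yes
Integral domain: No
Has unity: Yes

ℤ_2 × ℤ_15: Commutative=Yes, Unity=Yes


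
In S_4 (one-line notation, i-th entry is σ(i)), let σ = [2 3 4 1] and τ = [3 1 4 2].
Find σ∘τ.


σ∘τ: apply τ first, then σ
1 →τ 3 →σ 4
2 →τ 1 →σ 2
3 →τ 4 →σ 1
4 →τ 2 →σ 3

σ∘τ = [4 2 1 3]


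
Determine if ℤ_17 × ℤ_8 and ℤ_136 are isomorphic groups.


Comparing ℤ_17 × ℤ_8 and ℤ_136:
gcd(17,8) = 1, so ℤ_17 × ℤ_8 ≅ ℤ_136 (CRT)

Yes, ℤ_17 × ℤ_8 ≅ ℤ_136


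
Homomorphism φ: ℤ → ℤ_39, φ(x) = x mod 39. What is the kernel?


Kernel = preimage of identity
ker(φ) = {x ∈ ℤ : x ≡ 0 (mod 39)} = 39ℤ = {0, ±39, ±78, ...}

ker(φ) = 39ℤ


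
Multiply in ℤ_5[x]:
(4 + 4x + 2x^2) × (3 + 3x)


Expand and collect like terms; reduce coefficients mod 5:
x^0: 4·3 = 12 ≡ 2 (mod 5)
x^1: 4·3 + 4·3 = 24 ≡ 4 (mod 5)
x^2: 4·3 + 2·3 = 18 ≡ 3 (mod 5)
x^3: 2·3 = 6 ≡ 1 (mod 5)
Result: 2 + 4x + 3x^2 + x^3

f · g = 2 + 4x + 3x^2 + x^3


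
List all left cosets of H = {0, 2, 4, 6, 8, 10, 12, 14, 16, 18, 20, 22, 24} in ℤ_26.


H = {0, 2, 4, 6, 8, 10, 12, 14, 16, 18, 20, 22, 24}, |H| = 13
Number of cosets = |G|/|H| = 26/13 = 2
0 + H = {0, 2, 4, 6, 8, 10, 12, 14, 16, 18, 20, 22, 24}
1 + H = {1, 3, 5, 7, 9, 11, 13, 15, 17, 19, 21, 23, 25}

Cosets: 0+H={0,2,4,6,8,10,12,14,16,18,20,22,24}; 1+H={1,3,5,7,9,11,13,15,17,19,21,23,25}


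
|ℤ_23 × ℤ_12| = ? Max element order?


|ℤ_23 × ℤ_12| = 23 × 12 = 276
Max element order = lcm(23,12) = 276
Cyclic? Yes (gcd=1)

|ℤ_23×ℤ_12| = 276, max element order = 276


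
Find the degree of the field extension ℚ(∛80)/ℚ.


∛80 has minimal polynomial x³ - 80 (irreducible over ℚ since 80 is not a perfect cube)

[ℚ(∛80)/ℚ] = 3


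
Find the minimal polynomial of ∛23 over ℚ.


∛23 satisfies x³ - 23 = 0, irreducible over ℚ (no rational root; 23 is not a perfect cube)

Minimal polynomial: x³ - 23


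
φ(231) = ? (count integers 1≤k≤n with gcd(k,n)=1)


Factor n: 231 = 3 × 7 × 11
φ(n) = n · ∏(1 - 1/p) over distinct primes p | n
φ(231) = 231 · (1 - 1/3) · (1 - 1/7) · (1 - 1/11) = 120

φ(231) = 120


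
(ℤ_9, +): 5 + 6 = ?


Operation: addition mod 9
5 + 6 = (a + b) mod 9 with a = 5, b = 6

5 + 6 = 2


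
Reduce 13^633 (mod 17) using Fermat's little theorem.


Fermat's little theorem: if p is prime and gcd(a,p)=1, then a^(p-1) ≡ 1 (mod p)
p = 17 is prime, gcd(13,17) = 1
Reduce exponent: 633 mod 16 = 9
So 13^633 ≡ 13^9 (mod 17)
13^9 mod 17 = 13

13^633 ≡ 13 (mod 17)


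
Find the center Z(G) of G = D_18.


Z(G) = {g ∈ G | gx = xg for all x ∈ G}
For even n, Z(D_n) = {e, r^(n/2)}: the 180° rotation r^9 commutes with every reflection and rotation

Z(D_18) = {e, r^9}


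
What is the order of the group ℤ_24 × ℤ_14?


|A × B| = |A| · |B|
|ℤ_24 × ℤ_14| = 24 × 14 = 336

|ℤ_24 × ℤ_14| = 336


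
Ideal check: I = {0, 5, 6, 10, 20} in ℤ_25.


Check ideal conditions for I = {0, 5, 6, 10, 20} in ℤ_25:
(1) I is an additive subgroup? No
(2) For r ∈ ℤ_25 and a ∈ I: r·a ∈ I? No  [counterexample: r=2, a=6, r·a mod 25 = 12 ∉ I]

No, I is not an ideal of ℤ_25


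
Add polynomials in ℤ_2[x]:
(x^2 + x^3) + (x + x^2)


Add coefficients mod 2:
x^0: 0 + 0 = 0 (mod 2)
x^1: 0 + 1 = 1 (mod 2)
x^2: 1 + 1 = 0 (mod 2)
x^3: 1 + 0 = 1 (mod 2)
Result: x + x^3

f + g = x + x^3


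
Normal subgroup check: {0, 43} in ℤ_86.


H = {0, 43} in ℤ_86
ℤ_86 is abelian; every subgroup of an abelian group is normal

Yes, normal subgroup


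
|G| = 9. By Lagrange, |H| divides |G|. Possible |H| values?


Lagrange's theorem: |H| divides |G|
|G| = 9
Divisors of 9: 1, 3, 9

Possible subgroup orders: {1, 3, 9}


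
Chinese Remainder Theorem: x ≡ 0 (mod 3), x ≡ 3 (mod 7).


m₁ = 3, m₂ = 7, gcd = 1, so CRT applies. M = m₁·m₂ = 21
Let M₁ = M/m₁ = 7, M₂ = M/m₂ = 3
Find y₁ ≡ M₁⁻¹ (mod m₁): 7⁻¹ ≡ 1 (mod 3)
Find y₂ ≡ M₂⁻¹ (mod m₂): 3⁻¹ ≡ 5 (mod 7)
x = a₁·M₁·y₁ + a₂·M₂·y₂ = 0·7·1 + 3·3·5 = 45
Reduce mod 21: x ≡ 3
Check: 3 mod 3 = 0 ✓, 3 mod 7 = 3 ✓

x ≡ 3 (mod 21)


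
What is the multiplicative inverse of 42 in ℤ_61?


Use the extended Euclidean algorithm to write 1 = 42·s + 61·t; then s mod 61 is the inverse.
Euclidean algorithm:
  42 = 0·61 + 42
  61 = 1·42 + 19
  42 = 2·19 + 4
  19 = 4·4 + 3
  4 = 1·3 + 1
  3 = 3·1 + 0
gcd(42,61) = 1
Back-substitution gives: 42·(16) + 61·(-11) = 1
So 42⁻¹ ≡ 16 ≡ 16 (mod 61)
Check: 42 × 16 = 672 ≡ 1 (mod 61) ✓

42⁻¹ ≡ 16 (mod 61)


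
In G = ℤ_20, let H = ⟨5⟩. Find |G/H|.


|⟨5⟩| = n / gcd(5, 20) = 20 / 5 = 4
H is normal (ℤ_20 is abelian).
|G/H| = |G| / |H| = 20 / 4 = 5

|G/H| = 5


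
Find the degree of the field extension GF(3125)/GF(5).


GF(3125) = GF(5^5), so the extension degree is 5

[GF(3125)/GF(5)] = 5


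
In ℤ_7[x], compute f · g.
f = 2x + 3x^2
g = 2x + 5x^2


Expand and collect like terms; reduce coefficients mod 7:
x^0: 0·0 = 0 ≡ 0 (mod 7)
x^1: 0·2 + 2·0 = 0 ≡ 0 (mod 7)
x^2: 0·5 + 2·2 + 3·0 = 4 ≡ 4 (mod 7)
x^3: 2·5 + 3·2 = 16 ≡ 2 (mod 7)
x^4: 3·5 = 15 ≡ 1 (mod 7)
Result: 4x^2 + 2x^3 + x^4

f · g = 4x^2 + 2x^3 + x^4


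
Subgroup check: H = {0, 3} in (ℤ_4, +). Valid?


Subgroup test for H = {0, 3} in (ℤ_4, +):
(1) 0 ∈ H? Yes
(2) Closure: for all a,b ∈ H, (a+b) mod 4 ∈ H? No  [counterexample: 3 + 3 = 2 ∉ H]
(3) Inverses: for all a ∈ H, -a mod 4 ∈ H? No

No, H is not a subgroup of ℤ_4


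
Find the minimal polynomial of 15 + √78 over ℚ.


Let α = 15 + √78. Then α - 15 = √78, so (α - 15)² = 78, giving α² - 30α + 147 = 0. Degree 2 and α ∉ ℚ, so this is the minimal polynomial.

Minimal polynomial: x² - 30x + 147


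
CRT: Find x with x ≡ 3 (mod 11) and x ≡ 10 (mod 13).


m₁ = 11, m₂ = 13, gcd = 1, so CRT applies. M = m₁·m₂ = 143
Let M₁ = M/m₁ = 13, M₂ = M/m₂ = 11
Find y₁ ≡ M₁⁻¹ (mod m₁): 13⁻¹ ≡ 6 (mod 11)
Find y₂ ≡ M₂⁻¹ (mod m₂): 11⁻¹ ≡ 6 (mod 13)
x = a₁·M₁·y₁ + a₂·M₂·y₂ = 3·13·6 + 10·11·6 = 894
Reduce mod 143: x ≡ 36
Check: 36 mod 11 = 3 ✓, 36 mod 13 = 10 ✓

x ≡ 36 (mod 143)


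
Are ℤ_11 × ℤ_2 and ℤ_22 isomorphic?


Comparing ℤ_11 × ℤ_2 and ℤ_22:
gcd(11,2) = 1, so ℤ_11 × ℤ_2 ≅ ℤ_22 (CRT)

Yes, ℤ_11 × ℤ_2 ≅ ℤ_22


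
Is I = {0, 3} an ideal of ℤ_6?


Check ideal conditions for I = {0, 3} in ℤ_6:
(1) I is an additive subgroup? Yes
(2) For r ∈ ℤ_6 and a ∈ I: r·a ∈ I? Yes

Yes, I is an ideal of ℤ_6


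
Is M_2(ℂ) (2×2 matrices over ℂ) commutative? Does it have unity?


Matrix multiplication is non-commutative for n ≥ 2; the identity matrix I is the unity; singular matrices give zero divisors, so not an integral domain
Commutative: No
Integral domain: No
Has unity: Yes

M_2(ℂ) (2×2 matrices over ℂ): Commutative=No, Unity=Yes


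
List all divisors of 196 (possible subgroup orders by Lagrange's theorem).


Lagrange's theorem: |H| divides |G|
|G| = 196
Divisors of 196: 1, 2, 4, 7, 14, 28, 49, 98, 196

Possible subgroup orders: {1, 2, 4, 7, 14, 28, 49, 98, 196}


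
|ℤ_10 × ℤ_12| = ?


|A × B| = |A| · |B|
|ℤ_10 × ℤ_12| = 10 × 12 = 120

|ℤ_10 × ℤ_12| = 120


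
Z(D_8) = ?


Z(G) = {g ∈ G | gx = xg for all x ∈ G}
For even n, Z(D_n) = {e, r^(n/2)}: the 180° rotation r^4 commutes with every reflection and rotation

Z(D_8) = {e, r^4}


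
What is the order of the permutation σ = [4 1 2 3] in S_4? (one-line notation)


Cycle decomposition: (1 4 3 2)
Cycle lengths: 4
Order = lcm(4) = 4

ord(σ) = 4


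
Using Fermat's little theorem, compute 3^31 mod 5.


Fermat's little theorem: if p is prime and gcd(a,p)=1, then a^(p-1) ≡ 1 (mod p)
p = 5 is prime, gcd(3,5) = 1
Reduce exponent: 31 mod 4 = 3
So 3^31 ≡ 3^3 (mod 5)
3^3 mod 5 = 2

3^31 ≡ 2 (mod 5)


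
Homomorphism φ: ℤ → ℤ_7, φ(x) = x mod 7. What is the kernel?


Kernel = preimage of identity
ker(φ) = {x ∈ ℤ : x ≡ 0 (mod 7)} = 7ℤ = {0, ±7, ±14, ...}

ker(φ) = 7ℤ


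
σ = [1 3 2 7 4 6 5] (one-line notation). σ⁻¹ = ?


To find σ⁻¹, swap domain and range:
σ(1) = 1 → σ⁻¹(1) = 1
σ(2) = 3 → σ⁻¹(3) = 2
σ(3) = 2 → σ⁻¹(2) = 3
σ(4) = 7 → σ⁻¹(7) = 4
σ(5) = 4 → σ⁻¹(4) = 5
σ(6) = 6 → σ⁻¹(6) = 6
σ(7) = 5 → σ⁻¹(5) = 7

σ⁻¹ = [1 3 2 5 7 6 4]


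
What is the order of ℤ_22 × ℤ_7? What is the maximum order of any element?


|ℤ_22 × ℤ_7| = 22 × 7 = 154
Max element order = lcm(22,7) = 154
Cyclic? Yes (gcd=1)

|ℤ_22×ℤ_7| = 154, max element order = 154


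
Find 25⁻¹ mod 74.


Use the extended Euclidean algorithm to write 1 = 25·s + 74·t; then s mod 74 is the inverse.
Euclidean algorithm:
  25 = 0·74 + 25
  74 = 2·25 + 24
  25 = 1·24 + 1
  24 = 24·1 + 0
gcd(25,74) = 1
Back-substitution gives: 25·(3) + 74·(-1) = 1
So 25⁻¹ ≡ 3 ≡ 3 (mod 74)
Check: 25 × 3 = 75 ≡ 1 (mod 74) ✓

25⁻¹ ≡ 3 (mod 74)


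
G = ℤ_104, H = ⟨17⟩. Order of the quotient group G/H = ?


|⟨17⟩| = n / gcd(17, 104) = 104 / 1 = 104
H is normal (ℤ_104 is abelian).
|G/H| = |G| / |H| = 104 / 104 = 1

|G/H| = 1


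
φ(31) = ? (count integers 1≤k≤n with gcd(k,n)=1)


Factor n: 31 = 31
φ(n) = n · ∏(1 - 1/p) over distinct primes p | n
φ(31) = 31 · (1 - 1/31) = 30

φ(31) = 30


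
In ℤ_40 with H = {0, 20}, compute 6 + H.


6 + H = {6 + h (mod 40) : h ∈ H}
6+0=6, 6+20=26

6 + H = {6, 26}


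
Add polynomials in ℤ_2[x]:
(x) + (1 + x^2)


Add coefficients mod 2:
x^0: 0 + 1 = 1 (mod 2)
x^1: 1 + 0 = 1 (mod 2)
x^2: 0 + 1 = 1 (mod 2)
Result: 1 + x + x^2

f + g = 1 + x + x^2


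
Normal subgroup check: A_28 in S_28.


H = A_28 in S_28
A_28 has index 2 in S_28, and every subgroup of index 2 is normal

Yes, normal subgroup


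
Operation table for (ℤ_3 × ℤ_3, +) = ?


Elements: {(0,0), (0,1), (0,2), (1,0), (1,1), (1,2), (2,0), (2,1), (2,2)}
Operation: componentwise addition mod (3, 3)
Entry (a, b) = ((a₁+b₁) mod 3, (a₂+b₂) mod 3)

Cayley table:
      | (0,0) | (0,1) | (0,2) | (1,0) | (1,1) | (1,2) | (2,0) | (2,1) | (2,2)
(0,0) | (0,0) | (0,1) | (0,2) | (1,0) | (1,1) | (1,2) | (2,0) | (2,1) | (2,2)
(0,1) | (0,1) | (0,2) | (0,0) | (1,1) | (1,2) | (1,0) | (2,1) | (2,2) | (2,0)
(0,2) | (0,2) | (0,0) | (0,1) | (1,2) | (1,0) | (1,1) | (2,2) | (2,0) | (2,1)
(1,0) | (1,0) | (1,1) | (1,2) | (2,0) | (2,1) | (2,2) | (0,0) | (0,1) | (0,2)
(1,1) | (1,1) | (1,2) | (1,0) | (2,1) | (2,2) | (2,0) | (0,1) | (0,2) | (0,0)
(1,2) | (1,2) | (1,0) | (1,1) | (2,2) | (2,0) | (2,1) | (0,2) | (0,0) | (0,1)
(2,0) | (2,0) | (2,1) | (2,2) | (0,0) | (0,1) | (0,2) | (1,0) | (1,1) | (1,2)
(2,1) | (2,1) | (2,2) | (2,0) | (0,1) | (0,2) | (0,0) | (1,1) | (1,2) | (1,0)
(2,2) | (2,2) | (2,0) | (2,1) | (0,2) | (0,0) | (0,1) | (1,2) | (1,0) | (1,1)


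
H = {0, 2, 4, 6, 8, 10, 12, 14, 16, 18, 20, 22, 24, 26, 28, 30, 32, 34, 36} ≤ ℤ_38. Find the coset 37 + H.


37 + H = {37 + h (mod 38) : h ∈ H}
37+0=37, 37+2=1, 37+4=3, 37+6=5, 37+8=7, 37+10=9, 37+12=11, 37+14=13, 37+16=15, 37+18=17, 37+20=19, 37+22=21, 37+24=23, 37+26=25, 37+28=27, 37+30=29, 37+32=31, 37+34=33, 37+36=35
37 + H = {1, 3, 5, 7, 9, 11, 13, 15, 17, 19, 21, 23, 25, 27, 29, 31, 33, 35, 37} = 1 + H

37 + H = {1, 3, 5, 7, 9, 11, 13, 15, 17, 19, 21, 23, 25, 27, 29, 31, 33, 35, 37}


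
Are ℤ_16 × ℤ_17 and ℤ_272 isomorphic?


Comparing ℤ_16 × ℤ_17 and ℤ_272:
gcd(16,17) = 1, so ℤ_16 × ℤ_17 ≅ ℤ_272 (CRT)

Yes, ℤ_16 × ℤ_17 ≅ ℤ_272


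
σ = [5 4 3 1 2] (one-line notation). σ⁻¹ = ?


To find σ⁻¹, swap domain and range:
σ(1) = 5 → σ⁻¹(5) = 1
σ(2) = 4 → σ⁻¹(4) = 2
σ(3) = 3 → σ⁻¹(3) = 3
σ(4) = 1 → σ⁻¹(1) = 4
σ(5) = 2 → σ⁻¹(2) = 5

σ⁻¹ = [4 5 3 2 1]


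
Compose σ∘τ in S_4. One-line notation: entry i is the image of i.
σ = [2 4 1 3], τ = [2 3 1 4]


σ∘τ: apply τ first, then σ
1 →τ 2 →σ 4
2 →τ 3 →σ 1
3 →τ 1 →σ 2
4 →τ 4 →σ 3

σ∘τ = [4 1 2 3]


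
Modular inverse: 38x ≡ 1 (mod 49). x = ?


Use the extended Euclidean algorithm to write 1 = 38·s + 49·t; then s mod 49 is the inverse.
Euclidean algorithm:
  38 = 0·49 + 38
  49 = 1·38 + 11
  38 = 3·11 + 5
  11 = 2·5 + 1
  5 = 5·1 + 0
gcd(38,49) = 1
Back-substitution gives: 38·(-9) + 49·(7) = 1
So 38⁻¹ ≡ -9 ≡ 40 (mod 49)
Check: 38 × 40 = 1520 ≡ 1 (mod 49) ✓

38⁻¹ ≡ 40 (mod 49)


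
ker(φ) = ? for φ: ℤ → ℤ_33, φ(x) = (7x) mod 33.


Kernel = preimage of identity
ker(φ) = {x ∈ ℤ : 7x ≡ 0 (mod 33)}. gcd(7,33) = 1, so 7x ≡ 0 (mod 33) ⟺ x ≡ 0 (mod 33/1 = 33). Hence ker(φ) = 33ℤ

ker(φ) = 33ℤ


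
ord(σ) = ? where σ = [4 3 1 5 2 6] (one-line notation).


Cycle decomposition: (1 4 5 2 3)
Cycle lengths: 5
Order = lcm(5) = 5

ord(σ) = 5


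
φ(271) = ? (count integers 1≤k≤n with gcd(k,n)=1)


Factor n: 271 = 271
φ(n) = n · ∏(1 - 1/p) over distinct primes p | n
φ(271) = 271 · (1 - 1/271) = 270

φ(271) = 270


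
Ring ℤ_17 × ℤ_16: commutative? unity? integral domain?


Direct product ring; commutative with unity (1,1); but (1,0)·(0,1) = (0,0) gives zero divisors, so not an integral domain
Commutative: Yes
Integral domain: No
Has unity: Yes

ℤ_17 × ℤ_16: Commutative=Yes, Unity=Yes


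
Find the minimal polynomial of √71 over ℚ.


√71 satisfies x² - 71 = 0, irreducible over ℚ since 71 is squarefree

Minimal polynomial: x² - 71


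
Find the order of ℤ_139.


ℤ_n has n elements.

|ℤ_139| = 139


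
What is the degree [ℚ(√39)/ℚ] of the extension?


√39 has minimal polynomial x² - 39 (irreducible over ℚ since 39 is squarefree)

[ℚ(√39)/ℚ] = 2


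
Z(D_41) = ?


Z(G) = {g ∈ G | gx = xg for all x ∈ G}
For odd n, Z(D_n) = {e}: no nontrivial rotation commutes with all reflections

Z(D_41) = {e}


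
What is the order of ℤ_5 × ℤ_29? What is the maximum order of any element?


|ℤ_5 × ℤ_29| = 5 × 29 = 145
Max element order = lcm(5,29) = 145
Cyclic? Yes (gcd=1)

|ℤ_5×ℤ_29| = 145, max element order = 145


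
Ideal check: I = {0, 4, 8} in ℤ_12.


Check ideal conditions for I = {0, 4, 8} in ℤ_12:
(1) I is an additive subgroup? Yes
(2) For r ∈ ℤ_12 and a ∈ I: r·a ∈ I? Yes

Yes, I is an ideal of ℤ_12


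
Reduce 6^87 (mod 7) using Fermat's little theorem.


Fermat's little theorem: if p is prime and gcd(a,p)=1, then a^(p-1) ≡ 1 (mod p)
p = 7 is prime, gcd(6,7) = 1
Reduce exponent: 87 mod 6 = 3
So 6^87 ≡ 6^3 (mod 7)
6^3 mod 7 = 6

6^87 ≡ 6 (mod 7)


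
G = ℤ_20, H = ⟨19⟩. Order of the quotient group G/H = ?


|⟨19⟩| = n / gcd(19, 20) = 20 / 1 = 20
H is normal (ℤ_20 is abelian).
|G/H| = |G| / |H| = 20 / 20 = 1

|G/H| = 1


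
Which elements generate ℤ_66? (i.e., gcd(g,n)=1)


g generates ℤ_n iff gcd(g,n) = 1
Prime factors of 66: 2, 3, 11
Generators are g ∈ {1,...,65} not divisible by any of these primes.
Generators: {1, 5, 7, 13, 17, 19, 23, 25, 29, 31, 35, 37, 41, 43, 47, 49, 53, 59, 61, 65}
Number of generators = φ(66) = 20

Generators of ℤ_66 = {1, 5, 7, 13, 17, 19, 23, 25, 29, 31, 35, 37, 41, 43, 47, 49, 53, 59, 61, 65}


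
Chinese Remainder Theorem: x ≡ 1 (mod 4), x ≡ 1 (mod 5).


m₁ = 4, m₂ = 5, gcd = 1, so CRT applies. M = m₁·m₂ = 20
Let M₁ = M/m₁ = 5, M₂ = M/m₂ = 4
Find y₁ ≡ M₁⁻¹ (mod m₁): 5⁻¹ ≡ 1 (mod 4)
Find y₂ ≡ M₂⁻¹ (mod m₂): 4⁻¹ ≡ 4 (mod 5)
x = a₁·M₁·y₁ + a₂·M₂·y₂ = 1·5·1 + 1·4·4 = 21
Reduce mod 20: x ≡ 1
Check: 1 mod 4 = 1 ✓, 1 mod 5 = 1 ✓

x ≡ 1 (mod 20)


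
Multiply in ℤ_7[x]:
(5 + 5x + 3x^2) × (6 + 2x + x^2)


Expand and collect like terms; reduce coefficients mod 7:
x^0: 5·6 = 30 ≡ 2 (mod 7)
x^1: 5·2 + 5·6 = 40 ≡ 5 (mod 7)
x^2: 5·1 + 5·2 + 3·6 = 33 ≡ 5 (mod 7)
x^3: 5·1 + 3·2 = 11 ≡ 4 (mod 7)
x^4: 3·1 = 3 ≡ 3 (mod 7)
Result: 2 + 5x + 5x^2 + 4x^3 + 3x^4

f · g = 2 + 5x + 5x^2 + 4x^3 + 3x^4


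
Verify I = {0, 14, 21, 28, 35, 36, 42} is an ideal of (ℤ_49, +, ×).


Check ideal conditions for I = {0, 14, 21, 28, 35, 36, 42} in ℤ_49:
(1) I is an additive subgroup? No
(2) For r ∈ ℤ_49 and a ∈ I: r·a ∈ I? No  [counterexample: r=2, a=28, r·a mod 49 = 7 ∉ I]

No, I is not an ideal of ℤ_49


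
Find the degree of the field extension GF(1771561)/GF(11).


GF(1771561) = GF(11^6), so the extension degree is 6

[GF(1771561)/GF(11)] = 6


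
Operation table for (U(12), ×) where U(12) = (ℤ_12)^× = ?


Elements: {1, 5, 7, 11}
Operation: multiplication mod 12
Entry (a, b) = (a × b) mod 12

Cayley table:
   |  1 |  5 |  7 | 11
 1 |  1 |  5 |  7 | 11
 5 |  5 |  1 | 11 |  7
 7 |  7 | 11 |  1 |  5
11 | 11 |  7 |  5 |  1


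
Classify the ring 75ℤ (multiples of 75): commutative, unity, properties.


75ℤ is a commutative ring under +,× but has no multiplicative identity (1 ∉ 75ℤ); it has no zero divisors, but without unity it is not an integral domain
Commutative: Yes
Integral domain: No
Has unity: No

75ℤ (multiples of 75): Commutative=Yes, Unity=No


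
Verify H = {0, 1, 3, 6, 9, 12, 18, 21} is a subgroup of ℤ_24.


Subgroup test for H = {0, 1, 3, 6, 9, 12, 18, 21} in (ℤ_24, +):
(1) 0 ∈ H? Yes
(2) Closure: for all a,b ∈ H, (a+b) mod 24 ∈ H? No  [counterexample: 1 + 1 = 2 ∉ H]
(3) Inverses: for all a ∈ H, -a mod 24 ∈ H? No

No, H is not a subgroup of ℤ_24


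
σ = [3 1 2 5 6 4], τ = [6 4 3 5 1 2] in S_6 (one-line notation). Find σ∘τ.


σ∘τ: apply τ first, then σ
1 →τ 6 →σ 4
2 →τ 4 →σ 5
3 →τ 3 →σ 2
4 →τ 5 →σ 6
5 →τ 1 →σ 3
6 →τ 2 →σ 1

σ∘τ = [4 5 2 6 3 1]


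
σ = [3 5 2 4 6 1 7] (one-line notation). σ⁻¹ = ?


To find σ⁻¹, swap domain and range:
σ(1) = 3 → σ⁻¹(3) = 1
σ(2) = 5 → σ⁻¹(5) = 2
σ(3) = 2 → σ⁻¹(2) = 3
σ(4) = 4 → σ⁻¹(4) = 4
σ(5) = 6 → σ⁻¹(6) = 5
σ(6) = 1 → σ⁻¹(1) = 6
σ(7) = 7 → σ⁻¹(7) = 7

σ⁻¹ = [6 3 1 4 2 5 7]


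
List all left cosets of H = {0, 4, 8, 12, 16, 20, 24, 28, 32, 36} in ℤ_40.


H = {0, 4, 8, 12, 16, 20, 24, 28, 32, 36}, |H| = 10
Number of cosets = |G|/|H| = 40/10 = 4
0 + H = {0, 4, 8, 12, 16, 20, 24, 28, 32, 36}
1 + H = {1, 5, 9, 13, 17, 21, 25, 29, 33, 37}
2 + H = {2, 6, 10, 14, 18, 22, 26, 30, 34, 38}
3 + H = {3, 7, 11, 15, 19, 23, 27, 31, 35, 39}

Cosets: 0+H={0,4,8,12,16,20,24,28,32,36}; 1+H={1,5,9,13,17,21,25,29,33,37}; 2+H={2,6,10,14,18,22,26,30,34,38}; 3+H={3,7,11,15,19,23,27,31,35,39}


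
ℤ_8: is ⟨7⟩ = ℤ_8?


g generates ℤ_n iff gcd(g, n) = 1
gcd(7, 8) = 1
Since gcd = 1, 7 is a generator.

Yes, 7 generates ℤ_8


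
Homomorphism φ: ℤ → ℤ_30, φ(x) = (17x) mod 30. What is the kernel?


Kernel = preimage of identity
ker(φ) = {x ∈ ℤ : 17x ≡ 0 (mod 30)}. gcd(17,30) = 1, so 17x ≡ 0 (mod 30) ⟺ x ≡ 0 (mod 30/1 = 30). Hence ker(φ) = 30ℤ

ker(φ) = 30ℤ


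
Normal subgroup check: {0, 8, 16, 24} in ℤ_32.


H = {0, 8, 16, 24} in ℤ_32
ℤ_32 is abelian; every subgroup of an abelian group is normal

Yes, normal subgroup


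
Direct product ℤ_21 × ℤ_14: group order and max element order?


|ℤ_21 × ℤ_14| = 21 × 14 = 294
Max element order = lcm(21,14) = 42
Cyclic? No (gcd=7)

|ℤ_21×ℤ_14| = 294, max element order = 42


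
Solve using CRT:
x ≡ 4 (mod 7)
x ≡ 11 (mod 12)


m₁ = 7, m₂ = 12, gcd = 1, so CRT applies. M = m₁·m₂ = 84
Let M₁ = M/m₁ = 12, M₂ = M/m₂ = 7
Find y₁ ≡ M₁⁻¹ (mod m₁): 12⁻¹ ≡ 3 (mod 7)
Find y₂ ≡ M₂⁻¹ (mod m₂): 7⁻¹ ≡ 7 (mod 12)
x = a₁·M₁·y₁ + a₂·M₂·y₂ = 4·12·3 + 11·7·7 = 683
Reduce mod 84: x ≡ 11
Check: 11 mod 7 = 4 ✓, 11 mod 12 = 11 ✓

x ≡ 11 (mod 84)


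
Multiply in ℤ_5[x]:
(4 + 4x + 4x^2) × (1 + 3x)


Expand and collect like terms; reduce coefficients mod 5:
x^0: 4·1 = 4 ≡ 4 (mod 5)
x^1: 4·3 + 4·1 = 16 ≡ 1 (mod 5)
x^2: 4·3 + 4·1 = 16 ≡ 1 (mod 5)
x^3: 4·3 = 12 ≡ 2 (mod 5)
Result: 4 + x + x^2 + 2x^3

f · g = 4 + x + x^2 + 2x^3


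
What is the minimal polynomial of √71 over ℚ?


√71 satisfies x² - 71 = 0, irreducible over ℚ since 71 is squarefree

Minimal polynomial: x² - 71
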